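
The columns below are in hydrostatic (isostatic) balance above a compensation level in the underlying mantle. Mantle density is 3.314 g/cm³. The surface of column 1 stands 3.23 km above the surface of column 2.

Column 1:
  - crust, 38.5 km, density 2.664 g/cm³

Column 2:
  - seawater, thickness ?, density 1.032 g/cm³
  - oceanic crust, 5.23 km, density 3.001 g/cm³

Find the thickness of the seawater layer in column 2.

5.56 km

Take the compensation level at the base of the deeper column (depth z_c below the surface of column 1) and equate Σ ρ_i t_i down to z_c; mantle fills any gap and the z_c terms cancel.
Column 1: 38.5×2.664 + (z_c − 38.5)×3.314
Column 2: 3.23×0 + x×1.032 + 5.23×3.001 + (z_c − 3.23 − 5.23 − x)×3.314
The z_c×3.314 term appears on both sides and cancels. Collect the known terms of each column as K = Σ(ρt)_known − 3.314 × (depth of known layers): K_1 = 102.564 − 3.314×38.5 = −25.025; K_2 = 15.69523 − 3.314×(3.23 + 5.23) = −12.34121.
Balance: K_1 = K_2 − x×(3.314 − 1.032), so x = (K_2 − K_1)/(3.314 − 1.032) = 12.6838/2.282 = 5.56 km.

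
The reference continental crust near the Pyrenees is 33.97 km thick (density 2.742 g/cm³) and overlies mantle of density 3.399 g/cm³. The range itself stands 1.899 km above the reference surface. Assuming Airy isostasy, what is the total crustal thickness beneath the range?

43.8 km

Root depth r = h ρ_c / (ρ_m − ρ_c) = 1.899 km × 2.742 / 0.657 = 7.926 km.
Total thickness = T + h + r = 33.97 km + 1.899 km + 7.926 km = 43.8 km.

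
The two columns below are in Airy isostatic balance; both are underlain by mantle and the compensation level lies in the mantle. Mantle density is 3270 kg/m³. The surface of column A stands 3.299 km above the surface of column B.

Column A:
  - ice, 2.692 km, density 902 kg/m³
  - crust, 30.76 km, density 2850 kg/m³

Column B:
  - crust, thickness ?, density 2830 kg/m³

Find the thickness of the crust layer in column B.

19.3 km

Take the compensation level at the base of the deeper column (depth z_c below the surface of column A) and equate Σ ρ_i t_i down to z_c; mantle fills any gap and the z_c terms cancel.
Column A: 2.692×902 + 30.76×2850 + (z_c − 33.452)×3270
Column B: 3.299×0 + x×2830 + (z_c − 3.299 − 0 − x)×3270
The z_c×3270 term appears on both sides and cancels. Collect the known terms of each column as K = Σ(ρt)_known − 3270 × (depth of known layers): K_A = 90094.184 − 3270×33.452 = −19293.856; K_B = 0 − 3270×(3.299 + 0) = −10787.73.
Balance: K_A = K_B − x×(3270 − 2830), so x = (K_B − K_A)/(3270 − 2830) = 8506.13/440 = 19.3 km.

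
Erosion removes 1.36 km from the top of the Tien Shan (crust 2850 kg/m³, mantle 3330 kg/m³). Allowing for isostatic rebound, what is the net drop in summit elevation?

0.196 km

Rebound u = e ρ_c/ρ_m = 1.36 km × 2850/3330 = 1.164 km.
Net surface drop = e − u = 1.36 km − 1.164 km = e (ρ_m − ρ_c)/ρ_m = 0.196 km.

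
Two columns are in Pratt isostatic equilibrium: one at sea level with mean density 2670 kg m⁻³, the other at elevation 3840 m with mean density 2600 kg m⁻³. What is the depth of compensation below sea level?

143000 m

ρ_ref D = ρ (D + h) → D (ρ_ref − ρ) = ρ h.
D = ρ h/(ρ_ref − ρ) = 2600 × 3840 m/(2670 − 2600) = 143000 m.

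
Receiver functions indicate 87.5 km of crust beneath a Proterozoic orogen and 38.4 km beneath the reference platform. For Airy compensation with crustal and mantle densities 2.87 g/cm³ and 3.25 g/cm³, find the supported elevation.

5.74 km

Excess crust Δ = 87.5 km − 38.4 km = 49.1 km, split between elevation h and root r with h + r = Δ.
Airy balance ρ_c h = (ρ_m − ρ_c) r gives r = h ρ_c/(ρ_m − ρ_c), so h (1 + ρ_c/(ρ_m − ρ_c)) = Δ, i.e. h = Δ (ρ_m − ρ_c)/ρ_m.
h = 49.1 km × 0.38/3.25 = 5.74 km.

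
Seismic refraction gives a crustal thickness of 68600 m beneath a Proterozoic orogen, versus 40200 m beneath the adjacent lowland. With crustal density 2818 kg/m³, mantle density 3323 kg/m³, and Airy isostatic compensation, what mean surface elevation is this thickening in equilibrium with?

Excess crust Δ = 68600 m − 40200 m = 28400 m, split between elevation h and root r with h + r = Δ.
Airy balance ρ_c h = (ρ_m − ρ_c) r gives r = h ρ_c/(ρ_m − ρ_c), so h (1 + ρ_c/(ρ_m − ρ_c)) = Δ, i.e. h = Δ (ρ_m − ρ_c)/ρ_m.
h = 28400 m × 505/3323 = 4320 m.

4320 m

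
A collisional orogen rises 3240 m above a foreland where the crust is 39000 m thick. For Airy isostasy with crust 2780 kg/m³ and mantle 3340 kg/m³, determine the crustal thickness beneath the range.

58300 m

Root depth r = h ρ_c / (ρ_m − ρ_c) = 3240 m × 2780 / 560 = 16080 m.
Total thickness = T + h + r = 39000 m + 3240 m + 16080 m = 58300 m.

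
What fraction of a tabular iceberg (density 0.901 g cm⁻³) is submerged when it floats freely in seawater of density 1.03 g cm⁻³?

0.875

Submerged fraction = ρ_obj/ρ_fluid = 0.901/1.03 = 0.875.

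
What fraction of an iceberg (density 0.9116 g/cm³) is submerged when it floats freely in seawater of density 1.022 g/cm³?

Submerged fraction = ρ_obj/ρ_fluid = 0.9116/1.022 = 89.2%.

89.2%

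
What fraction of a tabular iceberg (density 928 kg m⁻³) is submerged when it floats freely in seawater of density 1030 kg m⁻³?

Submerged fraction = ρ_obj/ρ_fluid = 928/1030 = 90.1%.

90.1%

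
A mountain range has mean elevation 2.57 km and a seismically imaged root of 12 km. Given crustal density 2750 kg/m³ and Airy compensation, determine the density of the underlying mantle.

3340 kg/m³

Airy balance: ρ_c h = (ρ_m − ρ_c) r → ρ_m = ρ_c (1 + h/r).
ρ_m = 2750 × (1 + 2.57 km/12 km) = 3340 kg/m³.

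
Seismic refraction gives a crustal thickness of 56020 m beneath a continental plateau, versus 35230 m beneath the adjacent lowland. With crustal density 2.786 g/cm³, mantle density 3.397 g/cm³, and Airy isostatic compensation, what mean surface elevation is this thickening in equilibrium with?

3740 m

Excess crust Δ = 56020 m − 35230 m = 20790 m, split between elevation h and root r with h + r = Δ.
Airy balance ρ_c h = (ρ_m − ρ_c) r gives r = h ρ_c/(ρ_m − ρ_c), so h (1 + ρ_c/(ρ_m − ρ_c)) = Δ, i.e. h = Δ (ρ_m − ρ_c)/ρ_m.
h = 20790 m × 0.611/3.397 = 3740 m.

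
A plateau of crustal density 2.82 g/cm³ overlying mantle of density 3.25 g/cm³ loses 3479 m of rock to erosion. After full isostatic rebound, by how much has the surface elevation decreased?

460 m

Rebound u = e ρ_c/ρ_m = 3479 m × 2.82/3.25 = 3019 m.
Net surface drop = e − u = 3479 m − 3019 m = e (ρ_m − ρ_c)/ρ_m = 460 m.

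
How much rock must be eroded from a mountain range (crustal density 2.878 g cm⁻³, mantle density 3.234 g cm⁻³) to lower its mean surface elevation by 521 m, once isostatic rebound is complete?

Net drop Δ = e − u = e − e ρ_c/ρ_m = e (ρ_m − ρ_c)/ρ_m.
e = Δ ρ_m/(ρ_m − ρ_c) = 521 m × 3.234/0.356 = 4730 m.

4730 m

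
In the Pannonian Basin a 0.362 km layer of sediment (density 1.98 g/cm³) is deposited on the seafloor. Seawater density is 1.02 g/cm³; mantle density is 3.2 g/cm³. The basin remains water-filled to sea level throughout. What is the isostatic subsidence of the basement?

0.159 km

Submarine loading: the sediment displaces seawater, and the subsidence is in turn flooded, so s (ρ_m − ρ_w) = t (ρ_sed − ρ_w).
s = 0.362 km × (1.98 − 1.02) / (3.2 − 1.02) = 0.159 km.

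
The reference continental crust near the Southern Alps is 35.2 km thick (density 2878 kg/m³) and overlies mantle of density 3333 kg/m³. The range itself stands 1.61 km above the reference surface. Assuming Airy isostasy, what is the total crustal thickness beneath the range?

Root depth r = h ρ_c / (ρ_m − ρ_c) = 1.61 km × 2878 / 455 = 10.18 km.
Total thickness = T + h + r = 35.2 km + 1.61 km + 10.18 km = 47 km.

47 km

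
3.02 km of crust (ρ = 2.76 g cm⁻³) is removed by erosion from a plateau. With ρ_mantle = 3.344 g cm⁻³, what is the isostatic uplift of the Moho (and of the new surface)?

Unloading: uplift u = e ρ_c/ρ_m = 3.02 km × 2.76/3.344 = 2.49 km.

2.49 km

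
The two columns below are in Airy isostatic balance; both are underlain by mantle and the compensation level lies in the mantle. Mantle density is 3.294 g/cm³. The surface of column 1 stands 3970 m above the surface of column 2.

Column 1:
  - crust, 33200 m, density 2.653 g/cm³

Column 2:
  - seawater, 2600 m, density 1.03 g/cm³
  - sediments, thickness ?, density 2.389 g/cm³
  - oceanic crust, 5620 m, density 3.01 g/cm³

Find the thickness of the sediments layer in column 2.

Take the compensation level at the base of the deeper column (depth z_c below the surface of column 1) and equate Σ ρ_i t_i down to z_c; mantle fills any gap and the z_c terms cancel.
Column 1: 33200×2.653 + (z_c − 33200)×3.294
Column 2: 3970×0 + 2600×1.03 + x×2.389 + 5620×3.01 + (z_c − 3970 − 8220 − x)×3.294
The z_c×3.294 term appears on both sides and cancels. Collect the known terms of each column as K = Σ(ρt)_known − 3.294 × (depth of known layers): K_1 = 88079.6 − 3.294×33200 = −21281.2; K_2 = 19594.2 − 3.294×(3970 + 8220) = −20559.66.
Balance: K_1 = K_2 − x×(3.294 − 2.389), so x = (K_2 − K_1)/(3.294 − 2.389) = 721.54/0.905 = 797 m.

797 m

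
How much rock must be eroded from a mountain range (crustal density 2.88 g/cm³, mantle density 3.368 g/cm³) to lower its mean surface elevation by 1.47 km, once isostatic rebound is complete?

Net drop Δ = e − u = e − e ρ_c/ρ_m = e (ρ_m − ρ_c)/ρ_m.
e = Δ ρ_m/(ρ_m − ρ_c) = 1.47 km × 3.368/0.488 = 10.1 km.

10.1 km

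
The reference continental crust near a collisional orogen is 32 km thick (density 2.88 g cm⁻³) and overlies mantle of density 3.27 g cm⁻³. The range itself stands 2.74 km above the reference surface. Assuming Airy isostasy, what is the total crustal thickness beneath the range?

Root depth r = h ρ_c / (ρ_m − ρ_c) = 2.74 km × 2.88 / 0.39 = 20.23 km.
Total thickness = T + h + r = 32 km + 2.74 km + 20.23 km = 55 km.

55 km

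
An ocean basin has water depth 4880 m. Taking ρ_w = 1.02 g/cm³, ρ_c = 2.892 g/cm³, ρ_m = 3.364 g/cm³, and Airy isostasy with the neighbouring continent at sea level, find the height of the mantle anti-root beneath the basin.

By Archimedes' principle applied to the lithosphere: replacing crust with seawater at the top is compensated by replacing crust with mantle at the base: d (ρ_c − ρ_w) = a (ρ_m − ρ_c).
a = d (ρ_c − ρ_w)/(ρ_m − ρ_c) = 4880 m × 1.872/0.472 = 19400 m.

19400 m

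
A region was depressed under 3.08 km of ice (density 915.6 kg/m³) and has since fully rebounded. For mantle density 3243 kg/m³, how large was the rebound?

0.87 km

Removing the load lets mantle flow back in; uplift u satisfies ρ_ice t = ρ_m u.
u = t ρ_ice/ρ_m = 3.08 km × 915.6/3243 = 0.87 km.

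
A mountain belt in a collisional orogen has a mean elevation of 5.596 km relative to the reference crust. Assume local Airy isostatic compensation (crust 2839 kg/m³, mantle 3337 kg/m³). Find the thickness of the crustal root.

31.9 km

For local isostatic compensation: the weight of the topography is balanced by the buoyancy of the root, ρ_c h = (ρ_m − ρ_c) r.
r = h · ρ_c / (ρ_m − ρ_c) = 5.596 km × 2839 / (3337 − 2839) = 31.9 km.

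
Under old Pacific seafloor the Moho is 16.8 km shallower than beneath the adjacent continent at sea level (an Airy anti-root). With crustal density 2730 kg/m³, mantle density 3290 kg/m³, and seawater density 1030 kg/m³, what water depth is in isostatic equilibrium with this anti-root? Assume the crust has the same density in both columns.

Replacing a thickness d of crust by seawater at the top must be balanced by replacing crust with mantle at the base: d (ρ_c − ρ_w) = a (ρ_m − ρ_c).
d = a (ρ_m − ρ_c)/(ρ_c − ρ_w) = 16.8 km × 560/1700 = 5.53 km.

5.53 km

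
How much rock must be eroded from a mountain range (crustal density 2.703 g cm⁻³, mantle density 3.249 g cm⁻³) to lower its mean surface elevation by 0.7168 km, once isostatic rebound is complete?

Net drop Δ = e − u = e − e ρ_c/ρ_m = e (ρ_m − ρ_c)/ρ_m.
e = Δ ρ_m/(ρ_m − ρ_c) = 0.7168 km × 3.249/0.546 = 4.27 km.

4.27 km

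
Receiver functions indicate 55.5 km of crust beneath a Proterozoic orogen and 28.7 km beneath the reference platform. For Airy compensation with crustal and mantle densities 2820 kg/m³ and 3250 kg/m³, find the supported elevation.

Excess crust Δ = 55.5 km − 28.7 km = 26.8 km, split between elevation h and root r with h + r = Δ.
Airy balance ρ_c h = (ρ_m − ρ_c) r gives r = h ρ_c/(ρ_m − ρ_c), so h (1 + ρ_c/(ρ_m − ρ_c)) = Δ, i.e. h = Δ (ρ_m − ρ_c)/ρ_m.
h = 26.8 km × 430/3250 = 3.55 km.

3.55 km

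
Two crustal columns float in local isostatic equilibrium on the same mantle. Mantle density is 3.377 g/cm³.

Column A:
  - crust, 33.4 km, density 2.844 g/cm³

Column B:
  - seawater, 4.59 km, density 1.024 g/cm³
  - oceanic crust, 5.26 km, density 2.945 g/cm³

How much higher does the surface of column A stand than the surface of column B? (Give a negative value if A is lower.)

1.4 km

For any compensation level in the mantle, the mantle terms cancel and isostasy reduces to e = (Σt_A − Σt_B) − (Σ(ρt)_A − Σ(ρt)_B) / ρ_m.
Σt_A = 33.4 km; Σt_B = 9.85 km; Σ(ρt)_A = 94.9896; Σ(ρt)_B = 20.19086 (in km·g/cm³).
e = (33.4 − 9.85) − (94.9896 − 20.19086) / 3.377 = 1.4 km.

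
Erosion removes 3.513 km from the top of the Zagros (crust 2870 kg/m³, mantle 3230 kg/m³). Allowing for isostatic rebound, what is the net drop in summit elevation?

Rebound u = e ρ_c/ρ_m = 3.513 km × 2870/3230 = 3.121 km.
Net surface drop = e − u = 3.513 km − 3.121 km = e (ρ_m − ρ_c)/ρ_m = 0.392 km.

0.392 km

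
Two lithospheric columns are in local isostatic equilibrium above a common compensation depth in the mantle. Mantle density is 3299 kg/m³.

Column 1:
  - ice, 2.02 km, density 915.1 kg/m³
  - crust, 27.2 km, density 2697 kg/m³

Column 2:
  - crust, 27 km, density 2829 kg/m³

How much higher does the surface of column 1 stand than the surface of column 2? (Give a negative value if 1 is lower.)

For any compensation level in the mantle, the mantle terms cancel and isostasy reduces to e = (Σt_1 − Σt_2) − (Σ(ρt)_1 − Σ(ρt)_2) / ρ_m.
Σt_1 = 29.22 km; Σt_2 = 27 km; Σ(ρt)_1 = 75206.902; Σ(ρt)_2 = 76383 (in km·kg/m³).
e = (29.22 − 27) − (75206.902 − 76383) / 3299 = 2.58 km.

2.58 km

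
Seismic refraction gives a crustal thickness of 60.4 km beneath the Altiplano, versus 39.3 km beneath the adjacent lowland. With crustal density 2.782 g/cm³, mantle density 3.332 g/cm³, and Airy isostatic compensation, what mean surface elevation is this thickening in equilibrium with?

Excess crust Δ = 60.4 km − 39.3 km = 21.1 km, split between elevation h and root r with h + r = Δ.
Airy balance ρ_c h = (ρ_m − ρ_c) r gives r = h ρ_c/(ρ_m − ρ_c), so h (1 + ρ_c/(ρ_m − ρ_c)) = Δ, i.e. h = Δ (ρ_m − ρ_c)/ρ_m.
h = 21.1 km × 0.55/3.332 = 3.48 km.

3.48 km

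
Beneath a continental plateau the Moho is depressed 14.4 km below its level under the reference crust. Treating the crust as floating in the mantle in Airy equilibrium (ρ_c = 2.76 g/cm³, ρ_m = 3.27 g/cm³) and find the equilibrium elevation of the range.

In Airy isostatic equilibrium: ρ_c h = (ρ_m − ρ_c) r.
h = r (ρ_m − ρ_c) / ρ_c = 14.4 km × (3.27 − 2.76) / 2.76 = 2.66 km.

2.66 km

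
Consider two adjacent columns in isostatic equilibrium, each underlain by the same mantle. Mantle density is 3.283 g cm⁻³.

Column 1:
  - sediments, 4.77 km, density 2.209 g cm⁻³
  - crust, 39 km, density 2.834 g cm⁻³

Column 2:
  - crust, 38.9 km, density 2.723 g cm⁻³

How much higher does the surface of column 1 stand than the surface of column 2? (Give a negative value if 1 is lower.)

0.259 km

For any compensation level in the mantle, the mantle terms cancel and isostasy reduces to e = (Σt_1 − Σt_2) − (Σ(ρt)_1 − Σ(ρt)_2) / ρ_m.
Σt_1 = 43.77 km; Σt_2 = 38.9 km; Σ(ρt)_1 = 121.06293; Σ(ρt)_2 = 105.9247 (in km·g cm⁻³).
e = (43.77 − 38.9) − (121.06293 − 105.9247) / 3.283 = 0.259 km.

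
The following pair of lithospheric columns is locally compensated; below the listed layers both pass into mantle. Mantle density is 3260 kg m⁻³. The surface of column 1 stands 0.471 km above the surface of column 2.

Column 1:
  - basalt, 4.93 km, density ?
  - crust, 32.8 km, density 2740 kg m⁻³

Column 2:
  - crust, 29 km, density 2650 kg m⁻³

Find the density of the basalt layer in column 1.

2820 kg m⁻³

Take the compensation level at the base of the deeper column (depth z_c below the surface of column 1) and equate Σ ρ_i t_i down to z_c; mantle fills any gap and the z_c terms cancel.
Column 1: 4.93×ρ + 32.8×2740 + (z_c − 37.73)×3260
Column 2: 0.471×0 + 29×2650 + (z_c − 0.471 − 29)×3260
The z_c×3260 term appears on both sides and cancels. Collect the known terms of each column as K = Σ(ρt)_known − 3260 × (depth of known layers): K_1 = 89872 − 3260×37.73 = −33127.8; K_2 = 76850 − 3260×(0.471 + 29) = −19225.46.
Balance: K_1 + 4.93×ρ = K_2, so ρ = (K_2 − K_1)/4.93 = 13902.3/4.93 = 2820 kg m⁻³.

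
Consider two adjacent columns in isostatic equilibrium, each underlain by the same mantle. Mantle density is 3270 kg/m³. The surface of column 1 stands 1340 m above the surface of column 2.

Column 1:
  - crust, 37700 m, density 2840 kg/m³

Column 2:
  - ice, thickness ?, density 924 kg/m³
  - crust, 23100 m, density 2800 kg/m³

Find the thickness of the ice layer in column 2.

414 m

Take the compensation level at the base of the deeper column (depth z_c below the surface of column 1) and equate Σ ρ_i t_i down to z_c; mantle fills any gap and the z_c terms cancel.
Column 1: 37700×2840 + (z_c − 37700)×3270
Column 2: 1340×0 + x×924 + 23100×2800 + (z_c − 1340 − 23100 − x)×3270
The z_c×3270 term appears on both sides and cancels. Collect the known terms of each column as K = Σ(ρt)_known − 3270 × (depth of known layers): K_1 = 107068000 − 3270×37700 = −16211000; K_2 = 64680000 − 3270×(1340 + 23100) = −15238800.
Balance: K_1 = K_2 − x×(3270 − 924), so x = (K_2 − K_1)/(3270 − 924) = 972200/2346 = 414 m.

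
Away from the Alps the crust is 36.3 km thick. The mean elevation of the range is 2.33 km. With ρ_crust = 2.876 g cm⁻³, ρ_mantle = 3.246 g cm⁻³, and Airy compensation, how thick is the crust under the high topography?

Root depth r = h ρ_c / (ρ_m − ρ_c) = 2.33 km × 2.876 / 0.37 = 18.11 km.
Total thickness = T + h + r = 36.3 km + 2.33 km + 18.11 km = 56.7 km.

56.7 km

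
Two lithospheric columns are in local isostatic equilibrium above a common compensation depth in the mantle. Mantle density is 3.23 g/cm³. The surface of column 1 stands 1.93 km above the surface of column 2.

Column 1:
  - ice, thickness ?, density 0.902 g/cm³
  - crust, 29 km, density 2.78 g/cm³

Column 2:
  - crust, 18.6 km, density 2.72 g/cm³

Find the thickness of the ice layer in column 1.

Take the compensation level at the base of the deeper column (depth z_c below the surface of column 1) and equate Σ ρ_i t_i down to z_c; mantle fills any gap and the z_c terms cancel.
Column 1: x×0.902 + 29×2.78 + (z_c − 29 − x)×3.23
Column 2: 1.93×0 + 18.6×2.72 + (z_c − 1.93 − 18.6)×3.23
The z_c×3.23 term appears on both sides and cancels. Collect the known terms of each column as K = Σ(ρt)_known − 3.23 × (depth of known layers): K_1 = 80.62 − 3.23×29 = −13.05; K_2 = 50.592 − 3.23×(1.93 + 18.6) = −15.7199.
Balance: K_1 − x×(3.23 − 0.902) = K_2, so x = (K_1 − K_2)/(3.23 − 0.902) = 2.6699/2.328 = 1.15 km.

1.15 km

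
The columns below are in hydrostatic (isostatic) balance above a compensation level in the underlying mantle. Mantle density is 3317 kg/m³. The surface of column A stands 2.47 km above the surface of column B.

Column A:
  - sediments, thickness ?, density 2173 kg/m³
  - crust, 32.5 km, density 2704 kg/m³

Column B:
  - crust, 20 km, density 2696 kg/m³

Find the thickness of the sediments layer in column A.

0.604 km

Take the compensation level at the base of the deeper column (depth z_c below the surface of column A) and equate Σ ρ_i t_i down to z_c; mantle fills any gap and the z_c terms cancel.
Column A: x×2173 + 32.5×2704 + (z_c − 32.5 − x)×3317
Column B: 2.47×0 + 20×2696 + (z_c − 2.47 − 20)×3317
The z_c×3317 term appears on both sides and cancels. Collect the known terms of each column as K = Σ(ρt)_known − 3317 × (depth of known layers): K_A = 87880 − 3317×32.5 = −19922.5; K_B = 53920 − 3317×(2.47 + 20) = −20612.99.
Balance: K_A − x×(3317 − 2173) = K_B, so x = (K_A − K_B)/(3317 − 2173) = 690.49/1144 = 0.604 km.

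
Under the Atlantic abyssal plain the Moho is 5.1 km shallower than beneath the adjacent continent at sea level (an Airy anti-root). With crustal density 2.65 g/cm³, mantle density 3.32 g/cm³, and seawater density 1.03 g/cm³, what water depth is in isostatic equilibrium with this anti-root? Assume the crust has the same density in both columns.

Replacing a thickness d of crust by seawater at the top must be balanced by replacing crust with mantle at the base: d (ρ_c − ρ_w) = a (ρ_m − ρ_c).
d = a (ρ_m − ρ_c)/(ρ_c − ρ_w) = 5.1 km × 0.67/1.62 = 2.11 km.

2.11 km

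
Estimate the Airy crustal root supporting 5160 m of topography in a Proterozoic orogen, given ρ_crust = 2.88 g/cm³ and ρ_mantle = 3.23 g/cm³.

By Archimedes' principle applied to the lithosphere: the weight of the topography is balanced by the buoyancy of the root, ρ_c h = (ρ_m − ρ_c) r.
r = h · ρ_c / (ρ_m − ρ_c) = 5160 m × 2.88 / (3.23 − 2.88) = 42500 m.

42500 m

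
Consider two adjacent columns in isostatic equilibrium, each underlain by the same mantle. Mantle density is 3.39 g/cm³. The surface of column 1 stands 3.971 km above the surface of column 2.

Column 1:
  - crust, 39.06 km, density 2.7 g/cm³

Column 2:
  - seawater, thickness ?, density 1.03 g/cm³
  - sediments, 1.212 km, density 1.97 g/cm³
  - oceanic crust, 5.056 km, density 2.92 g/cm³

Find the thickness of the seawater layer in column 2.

Take the compensation level at the base of the deeper column (depth z_c below the surface of column 1) and equate Σ ρ_i t_i down to z_c; mantle fills any gap and the z_c terms cancel.
Column 1: 39.06×2.7 + (z_c − 39.06)×3.39
Column 2: 3.971×0 + x×1.03 + 1.212×1.97 + 5.056×2.92 + (z_c − 3.971 − 6.268 − x)×3.39
The z_c×3.39 term appears on both sides and cancels. Collect the known terms of each column as K = Σ(ρt)_known − 3.39 × (depth of known layers): K_1 = 105.462 − 3.39×39.06 = −26.9514; K_2 = 17.15116 − 3.39×(3.971 + 6.268) = −17.55905.
Balance: K_1 = K_2 − x×(3.39 − 1.03), so x = (K_2 − K_1)/(3.39 − 1.03) = 9.39235/2.36 = 3.98 km.

3.98 km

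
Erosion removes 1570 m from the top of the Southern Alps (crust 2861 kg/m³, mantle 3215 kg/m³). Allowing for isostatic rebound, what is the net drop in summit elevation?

Rebound u = e ρ_c/ρ_m = 1570 m × 2861/3215 = 1397 m.
Net surface drop = e − u = 1570 m − 1397 m = e (ρ_m − ρ_c)/ρ_m = 173 m.

173 m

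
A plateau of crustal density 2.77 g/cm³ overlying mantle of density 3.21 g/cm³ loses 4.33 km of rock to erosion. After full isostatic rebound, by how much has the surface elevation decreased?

Rebound u = e ρ_c/ρ_m = 4.33 km × 2.77/3.21 = 3.736 km.
Net surface drop = e − u = 4.33 km − 3.736 km = e (ρ_m − ρ_c)/ρ_m = 0.594 km.

0.594 km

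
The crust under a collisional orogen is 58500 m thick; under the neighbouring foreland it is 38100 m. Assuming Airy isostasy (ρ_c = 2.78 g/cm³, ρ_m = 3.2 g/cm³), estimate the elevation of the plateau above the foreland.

Excess crust Δ = 58500 m − 38100 m = 20400 m, split between elevation h and root r with h + r = Δ.
Airy balance ρ_c h = (ρ_m − ρ_c) r gives r = h ρ_c/(ρ_m − ρ_c), so h (1 + ρ_c/(ρ_m − ρ_c)) = Δ, i.e. h = Δ (ρ_m − ρ_c)/ρ_m.
h = 20400 m × 0.42/3.2 = 2680 m.

2680 m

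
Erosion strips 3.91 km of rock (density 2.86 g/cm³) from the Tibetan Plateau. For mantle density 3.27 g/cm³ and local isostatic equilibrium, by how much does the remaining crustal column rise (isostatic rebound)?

3.42 km

Unloading: uplift u = e ρ_c/ρ_m = 3.91 km × 2.86/3.27 = 3.42 km.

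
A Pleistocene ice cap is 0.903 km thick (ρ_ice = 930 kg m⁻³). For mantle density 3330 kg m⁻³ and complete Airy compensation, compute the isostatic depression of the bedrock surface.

0.252 km

Equating mass per unit area of the two columns: the ice load ρ_ice t is balanced by mantle displaced below, ρ_m s.
s = t ρ_ice / ρ_m = 0.903 km × 930/3330 = 0.252 km.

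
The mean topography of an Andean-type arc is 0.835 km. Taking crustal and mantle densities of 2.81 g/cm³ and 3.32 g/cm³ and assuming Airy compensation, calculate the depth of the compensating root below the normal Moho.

4.6 km

By Archimedes' principle applied to the lithosphere: the weight of the topography is balanced by the buoyancy of the root, ρ_c h = (ρ_m − ρ_c) r.
r = h · ρ_c / (ρ_m − ρ_c) = 0.835 km × 2.81 / (3.32 − 2.81) = 4.6 km.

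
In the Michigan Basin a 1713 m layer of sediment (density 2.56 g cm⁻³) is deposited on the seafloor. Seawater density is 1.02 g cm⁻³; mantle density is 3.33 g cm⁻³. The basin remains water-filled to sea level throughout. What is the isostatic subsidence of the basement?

Submarine loading: the sediment displaces seawater, and the subsidence is in turn flooded, so s (ρ_m − ρ_w) = t (ρ_sed − ρ_w).
s = 1713 m × (2.56 − 1.02) / (3.33 − 1.02) = 1140 m.

1140 m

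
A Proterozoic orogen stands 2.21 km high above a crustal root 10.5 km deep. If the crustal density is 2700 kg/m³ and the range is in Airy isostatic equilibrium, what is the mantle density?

Airy balance: ρ_c h = (ρ_m − ρ_c) r → ρ_m = ρ_c (1 + h/r).
ρ_m = 2700 × (1 + 2.21 km/10.5 km) = 3270 kg/m³.

3270 kg/m³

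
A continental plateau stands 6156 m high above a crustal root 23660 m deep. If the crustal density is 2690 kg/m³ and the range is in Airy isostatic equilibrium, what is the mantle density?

3390 kg/m³

Airy balance: ρ_c h = (ρ_m − ρ_c) r → ρ_m = ρ_c (1 + h/r).
ρ_m = 2690 × (1 + 6156 m/23660 m) = 3390 kg/m³.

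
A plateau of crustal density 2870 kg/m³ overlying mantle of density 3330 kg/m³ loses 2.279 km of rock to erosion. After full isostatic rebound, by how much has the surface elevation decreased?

Rebound u = e ρ_c/ρ_m = 2.279 km × 2870/3330 = 1.964 km.
Net surface drop = e − u = 2.279 km − 1.964 km = e (ρ_m − ρ_c)/ρ_m = 0.315 km.

0.315 km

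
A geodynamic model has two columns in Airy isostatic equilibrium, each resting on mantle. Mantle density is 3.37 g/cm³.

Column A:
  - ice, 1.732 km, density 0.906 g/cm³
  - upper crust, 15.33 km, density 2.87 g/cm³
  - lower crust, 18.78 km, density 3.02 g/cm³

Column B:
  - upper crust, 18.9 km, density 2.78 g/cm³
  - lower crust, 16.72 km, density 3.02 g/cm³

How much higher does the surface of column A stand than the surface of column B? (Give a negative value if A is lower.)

0.446 km

For any compensation level in the mantle, the mantle terms cancel and isostasy reduces to e = (Σt_A − Σt_B) − (Σ(ρt)_A − Σ(ρt)_B) / ρ_m.
Σt_A = 35.842 km; Σt_B = 35.62 km; Σ(ρt)_A = 102.281892; Σ(ρt)_B = 103.0364 (in km·g/cm³).
e = (35.842 − 35.62) − (102.281892 − 103.0364) / 3.37 = 0.446 km.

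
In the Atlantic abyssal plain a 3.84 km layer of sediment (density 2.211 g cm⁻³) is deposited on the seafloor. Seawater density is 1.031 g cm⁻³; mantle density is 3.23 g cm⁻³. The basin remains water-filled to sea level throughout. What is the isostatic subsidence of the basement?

2.06 km

Submarine loading: the sediment displaces seawater, and the subsidence is in turn flooded, so s (ρ_m − ρ_w) = t (ρ_sed − ρ_w).
s = 3.84 km × (2.211 − 1.031) / (3.23 − 1.031) = 2.06 km.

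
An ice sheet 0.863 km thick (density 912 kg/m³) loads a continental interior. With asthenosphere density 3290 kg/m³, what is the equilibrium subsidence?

By Archimedes' principle applied to the lithosphere: the ice load ρ_ice t is balanced by mantle displaced below, ρ_m s.
s = t ρ_ice / ρ_m = 0.863 km × 912/3290 = 0.239 km.

0.239 km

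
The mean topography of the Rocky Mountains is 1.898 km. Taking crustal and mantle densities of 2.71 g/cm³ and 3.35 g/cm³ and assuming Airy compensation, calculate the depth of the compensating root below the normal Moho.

In Airy isostatic equilibrium: the weight of the topography is balanced by the buoyancy of the root, ρ_c h = (ρ_m − ρ_c) r.
r = h · ρ_c / (ρ_m − ρ_c) = 1.898 km × 2.71 / (3.35 − 2.71) = 8.04 km.

8.04 km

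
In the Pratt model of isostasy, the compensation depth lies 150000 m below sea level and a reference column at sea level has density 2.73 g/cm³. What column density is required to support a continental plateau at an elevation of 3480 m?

2.67 g/cm³

Pratt balance: ρ_ref D = ρ (D + h).
ρ = ρ_ref D/(D + h) = 2.73 × 150000 m/(150000 m + 3480 m) = 2.67 g/cm³.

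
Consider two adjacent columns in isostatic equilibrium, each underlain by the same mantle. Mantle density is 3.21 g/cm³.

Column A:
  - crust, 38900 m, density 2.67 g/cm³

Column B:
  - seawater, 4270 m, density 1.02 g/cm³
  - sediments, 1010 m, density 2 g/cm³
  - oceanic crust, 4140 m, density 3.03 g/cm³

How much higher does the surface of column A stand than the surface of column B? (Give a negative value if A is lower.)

For any compensation level in the mantle, the mantle terms cancel and isostasy reduces to e = (Σt_A − Σt_B) − (Σ(ρt)_A − Σ(ρt)_B) / ρ_m.
Σt_A = 38900 m; Σt_B = 9420 m; Σ(ρt)_A = 103863; Σ(ρt)_B = 18919.6 (in m·g/cm³).
e = (38900 − 9420) − (103863 − 18919.6) / 3.21 = 3020 m.

3020 m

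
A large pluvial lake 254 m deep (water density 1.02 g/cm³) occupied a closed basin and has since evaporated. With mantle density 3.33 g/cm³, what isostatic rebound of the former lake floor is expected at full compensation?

77.8 m

u = d ρ_w/ρ_m = 254 m × 1.02/3.33 = 77.8 m.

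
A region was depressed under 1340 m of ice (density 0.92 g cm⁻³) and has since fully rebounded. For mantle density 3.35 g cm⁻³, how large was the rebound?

Removing the load lets mantle flow back in; uplift u satisfies ρ_ice t = ρ_m u.
u = t ρ_ice/ρ_m = 1340 m × 0.92/3.35 = 368 m.

368 m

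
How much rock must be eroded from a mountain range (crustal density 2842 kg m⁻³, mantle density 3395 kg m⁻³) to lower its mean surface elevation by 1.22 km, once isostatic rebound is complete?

7.49 km

Net drop Δ = e − u = e − e ρ_c/ρ_m = e (ρ_m − ρ_c)/ρ_m.
e = Δ ρ_m/(ρ_m − ρ_c) = 1.22 km × 3395/553 = 7.49 km.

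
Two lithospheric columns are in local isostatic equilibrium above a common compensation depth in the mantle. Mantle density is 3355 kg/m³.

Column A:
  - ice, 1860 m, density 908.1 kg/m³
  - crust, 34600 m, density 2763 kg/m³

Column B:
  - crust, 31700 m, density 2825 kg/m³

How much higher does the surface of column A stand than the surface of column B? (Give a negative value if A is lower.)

2450 m

For any compensation level in the mantle, the mantle terms cancel and isostasy reduces to e = (Σt_A − Σt_B) − (Σ(ρt)_A − Σ(ρt)_B) / ρ_m.
Σt_A = 36460 m; Σt_B = 31700 m; Σ(ρt)_A = 97288866; Σ(ρt)_B = 89552500 (in m·kg/m³).
e = (36460 − 31700) − (97288866 − 89552500) / 3355 = 2450 m.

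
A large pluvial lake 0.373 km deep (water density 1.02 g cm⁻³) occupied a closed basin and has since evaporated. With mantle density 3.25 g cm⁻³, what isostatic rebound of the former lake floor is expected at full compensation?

u = d ρ_w/ρ_m = 0.373 km × 1.02/3.25 = 0.117 km.

0.117 km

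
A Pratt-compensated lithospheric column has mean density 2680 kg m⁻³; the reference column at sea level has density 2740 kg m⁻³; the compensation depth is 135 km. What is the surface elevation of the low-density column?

3.02 km

ρ_ref D = ρ (D + h) → h = D (ρ_ref − ρ)/ρ.
h = 135 km × (2740 − 2680)/2680 = 3.02 km.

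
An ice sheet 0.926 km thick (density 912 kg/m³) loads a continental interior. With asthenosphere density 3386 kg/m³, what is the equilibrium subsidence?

Equating mass per unit area of the two columns: the ice load ρ_ice t is balanced by mantle displaced below, ρ_m s.
s = t ρ_ice / ρ_m = 0.926 km × 912/3386 = 0.249 km.

0.249 km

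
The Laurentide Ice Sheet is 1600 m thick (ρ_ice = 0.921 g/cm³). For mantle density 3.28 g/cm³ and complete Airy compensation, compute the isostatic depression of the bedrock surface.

449 m

Isostatic balance requires: the ice load ρ_ice t is balanced by mantle displaced below, ρ_m s.
s = t ρ_ice / ρ_m = 1600 m × 0.921/3.28 = 449 m.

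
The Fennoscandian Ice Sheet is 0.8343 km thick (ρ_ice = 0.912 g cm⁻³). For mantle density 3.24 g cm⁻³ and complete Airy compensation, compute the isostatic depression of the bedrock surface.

For local isostatic compensation: the ice load ρ_ice t is balanced by mantle displaced below, ρ_m s.
s = t ρ_ice / ρ_m = 0.8343 km × 0.912/3.24 = 0.235 km.

0.235 km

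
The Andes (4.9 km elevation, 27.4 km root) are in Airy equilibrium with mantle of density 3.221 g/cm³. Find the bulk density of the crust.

ρ_c h = (ρ_m − ρ_c) r → ρ_c (h + r) = ρ_m r → ρ_c = ρ_m r / (h + r).
ρ_c = 3.221 × 27.4 km / (4.9 km + 27.4 km) = 2.73 g/cm³.

2.73 g/cm³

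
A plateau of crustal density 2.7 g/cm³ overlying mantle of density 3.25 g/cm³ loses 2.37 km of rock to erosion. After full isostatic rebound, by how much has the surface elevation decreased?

0.401 km

Rebound u = e ρ_c/ρ_m = 2.37 km × 2.7/3.25 = 1.969 km.
Net surface drop = e − u = 2.37 km − 1.969 km = e (ρ_m − ρ_c)/ρ_m = 0.401 km.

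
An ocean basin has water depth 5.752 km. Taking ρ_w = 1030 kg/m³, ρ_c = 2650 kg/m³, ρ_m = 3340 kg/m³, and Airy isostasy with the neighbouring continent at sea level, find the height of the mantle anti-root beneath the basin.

13.5 km

Equating mass per unit area of the two columns: replacing crust with seawater at the top is compensated by replacing crust with mantle at the base: d (ρ_c − ρ_w) = a (ρ_m − ρ_c).
a = d (ρ_c − ρ_w)/(ρ_m − ρ_c) = 5.752 km × 1620/690 = 13.5 km.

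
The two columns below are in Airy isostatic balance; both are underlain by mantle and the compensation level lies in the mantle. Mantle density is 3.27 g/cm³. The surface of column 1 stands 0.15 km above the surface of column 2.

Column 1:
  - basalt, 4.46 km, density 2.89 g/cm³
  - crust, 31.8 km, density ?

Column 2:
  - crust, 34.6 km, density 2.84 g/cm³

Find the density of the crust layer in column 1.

2.84 g/cm³

Take the compensation level at the base of the deeper column (depth z_c below the surface of column 1) and equate Σ ρ_i t_i down to z_c; mantle fills any gap and the z_c terms cancel.
Column 1: 4.46×2.89 + 31.8×ρ + (z_c − 36.26)×3.27
Column 2: 0.15×0 + 34.6×2.84 + (z_c − 0.15 − 34.6)×3.27
The z_c×3.27 term appears on both sides and cancels. Collect the known terms of each column as K = Σ(ρt)_known − 3.27 × (depth of known layers): K_1 = 12.8894 − 3.27×36.26 = −105.6808; K_2 = 98.264 − 3.27×(0.15 + 34.6) = −15.3685.
Balance: K_1 + 31.8×ρ = K_2, so ρ = (K_2 − K_1)/31.8 = 90.3123/31.8 = 2.84 g/cm³.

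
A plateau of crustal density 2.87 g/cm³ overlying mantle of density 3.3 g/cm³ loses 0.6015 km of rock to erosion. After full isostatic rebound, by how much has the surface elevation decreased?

Rebound u = e ρ_c/ρ_m = 0.6015 km × 2.87/3.3 = 0.5231 km.
Net surface drop = e − u = 0.6015 km − 0.5231 km = e (ρ_m − ρ_c)/ρ_m = 0.0784 km.

0.0784 km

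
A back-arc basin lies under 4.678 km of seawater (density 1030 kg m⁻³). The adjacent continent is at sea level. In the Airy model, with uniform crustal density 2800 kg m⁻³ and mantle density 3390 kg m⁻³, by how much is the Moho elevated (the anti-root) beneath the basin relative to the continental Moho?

Balancing pressure at the compensation depth: replacing crust with seawater at the top is compensated by replacing crust with mantle at the base: d (ρ_c − ρ_w) = a (ρ_m − ρ_c).
a = d (ρ_c − ρ_w)/(ρ_m − ρ_c) = 4.678 km × 1770/590 = 14 km.

14 km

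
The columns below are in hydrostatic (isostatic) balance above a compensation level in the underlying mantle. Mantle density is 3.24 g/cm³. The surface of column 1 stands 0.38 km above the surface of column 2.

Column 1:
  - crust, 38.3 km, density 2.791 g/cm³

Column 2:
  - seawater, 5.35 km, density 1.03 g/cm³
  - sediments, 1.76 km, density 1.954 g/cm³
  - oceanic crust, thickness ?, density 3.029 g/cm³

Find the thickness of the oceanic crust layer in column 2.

8.9 km

Take the compensation level at the base of the deeper column (depth z_c below the surface of column 1) and equate Σ ρ_i t_i down to z_c; mantle fills any gap and the z_c terms cancel.
Column 1: 38.3×2.791 + (z_c − 38.3)×3.24
Column 2: 0.38×0 + 5.35×1.03 + 1.76×1.954 + x×3.029 + (z_c − 0.38 − 7.11 − x)×3.24
The z_c×3.24 term appears on both sides and cancels. Collect the known terms of each column as K = Σ(ρt)_known − 3.24 × (depth of known layers): K_1 = 106.8953 − 3.24×38.3 = −17.1967; K_2 = 8.94954 − 3.24×(0.38 + 7.11) = −15.31806.
Balance: K_1 = K_2 − x×(3.24 − 3.029), so x = (K_2 − K_1)/(3.24 − 3.029) = 1.87864/0.211 = 8.9 km.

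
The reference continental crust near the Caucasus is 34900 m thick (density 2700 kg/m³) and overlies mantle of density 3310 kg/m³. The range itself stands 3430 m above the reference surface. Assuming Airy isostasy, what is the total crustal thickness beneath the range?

Root depth r = h ρ_c / (ρ_m − ρ_c) = 3430 m × 2700 / 610 = 15180 m.
Total thickness = T + h + r = 34900 m + 3430 m + 15180 m = 53500 m.

53500 m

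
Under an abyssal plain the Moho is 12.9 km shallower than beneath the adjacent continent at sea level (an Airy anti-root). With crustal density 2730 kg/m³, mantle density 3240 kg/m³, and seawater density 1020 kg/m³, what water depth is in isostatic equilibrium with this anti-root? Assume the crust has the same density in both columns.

Replacing a thickness d of crust by seawater at the top must be balanced by replacing crust with mantle at the base: d (ρ_c − ρ_w) = a (ρ_m − ρ_c).
d = a (ρ_m − ρ_c)/(ρ_c − ρ_w) = 12.9 km × 510/1710 = 3.85 km.

3.85 km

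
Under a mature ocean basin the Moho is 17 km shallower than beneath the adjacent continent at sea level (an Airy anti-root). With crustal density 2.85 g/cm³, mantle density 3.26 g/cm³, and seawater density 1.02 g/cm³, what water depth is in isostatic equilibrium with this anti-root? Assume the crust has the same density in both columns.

3.81 km

Replacing a thickness d of crust by seawater at the top must be balanced by replacing crust with mantle at the base: d (ρ_c − ρ_w) = a (ρ_m − ρ_c).
d = a (ρ_m − ρ_c)/(ρ_c − ρ_w) = 17 km × 0.41/1.83 = 3.81 km.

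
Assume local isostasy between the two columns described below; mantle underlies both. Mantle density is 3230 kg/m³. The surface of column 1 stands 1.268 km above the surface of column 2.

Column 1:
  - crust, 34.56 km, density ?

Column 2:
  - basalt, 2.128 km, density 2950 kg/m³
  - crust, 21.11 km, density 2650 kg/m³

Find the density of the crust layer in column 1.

Take the compensation level at the base of the deeper column (depth z_c below the surface of column 1) and equate Σ ρ_i t_i down to z_c; mantle fills any gap and the z_c terms cancel.
Column 1: 34.56×ρ + (z_c − 34.56)×3230
Column 2: 1.268×0 + 2.128×2950 + 21.11×2650 + (z_c − 1.268 − 23.238)×3230
The z_c×3230 term appears on both sides and cancels. Collect the known terms of each column as K = Σ(ρt)_known − 3230 × (depth of known layers): K_1 = 0 − 3230×34.56 = −111628.8; K_2 = 62219.1 − 3230×(1.268 + 23.238) = −16935.28.
Balance: K_1 + 34.56×ρ = K_2, so ρ = (K_2 − K_1)/34.56 = 94693.5/34.56 = 2740 kg/m³.

2740 kg/m³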